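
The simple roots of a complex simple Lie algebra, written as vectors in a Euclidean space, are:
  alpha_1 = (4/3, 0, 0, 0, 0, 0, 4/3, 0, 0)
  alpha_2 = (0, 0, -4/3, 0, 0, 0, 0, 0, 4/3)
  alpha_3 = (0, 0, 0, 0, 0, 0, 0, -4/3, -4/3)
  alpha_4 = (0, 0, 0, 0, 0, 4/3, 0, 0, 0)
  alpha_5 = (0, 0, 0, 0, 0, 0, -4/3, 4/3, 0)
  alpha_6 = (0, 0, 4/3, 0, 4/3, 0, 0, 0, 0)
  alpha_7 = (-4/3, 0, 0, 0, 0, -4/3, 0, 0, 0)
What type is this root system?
Compute the Cartan integers a_ij = 2(alpha_i, alpha_j)/(alpha_j, alpha_j); the resulting 7x7 Cartan matrix is
[[2, 0, 0, 0, -1, 0, -1], [0, 2, -1, 0, 0, -1, 0], [0, -1, 2, 0, -1, 0, 0], [0, 0, 0, 2, 0, 0, -1], [-1, 0, -1, 0, 2, 0, 0], [0, -1, 0, 0, 0, 2, 0], [-1, 0, 0, -2, 0, 0, 2]].
The roots have two lengths (squared-length ratio 2:1); the short ones are alpha_{4}. The associated Dynkin diagram is a chain of 7 nodes with a double edge at one end; the terminal node there is the unique short simple root (B_7), so the type is B_7 (the algebra so(15)).

type B_7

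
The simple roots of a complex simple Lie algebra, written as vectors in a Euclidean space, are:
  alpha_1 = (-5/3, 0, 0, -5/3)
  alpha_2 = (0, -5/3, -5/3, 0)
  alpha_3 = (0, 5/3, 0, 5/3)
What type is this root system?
A3

Compute the Cartan integers a_ij = 2(alpha_i, alpha_j)/(alpha_j, alpha_j); the resulting 3x3 Cartan matrix is
[[2, 0, -1], [0, 2, -1], [-1, -1, 2]].
All simple roots have the same length, so the diagram is simply laced. The associated Dynkin diagram is a chain of 3 nodes with single edges (A_3), so the type is A_3 (the algebra sl(4)).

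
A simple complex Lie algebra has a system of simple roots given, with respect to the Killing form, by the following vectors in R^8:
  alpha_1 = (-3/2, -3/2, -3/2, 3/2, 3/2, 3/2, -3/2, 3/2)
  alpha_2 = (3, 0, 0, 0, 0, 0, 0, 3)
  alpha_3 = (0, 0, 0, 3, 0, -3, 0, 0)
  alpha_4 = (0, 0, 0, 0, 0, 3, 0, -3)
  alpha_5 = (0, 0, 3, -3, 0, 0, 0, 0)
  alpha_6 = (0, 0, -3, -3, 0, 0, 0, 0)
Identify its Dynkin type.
Compute the Cartan integers a_ij = 2(alpha_i, alpha_j)/(alpha_j, alpha_j); the resulting 6x6 Cartan matrix is
[[2, 0, 0, 0, -1, 0], [0, 2, 0, -1, 0, 0], [0, 0, 2, -1, -1, -1], [0, -1, -1, 2, 0, 0], [-1, 0, -1, 0, 2, 0], [0, 0, -1, 0, 0, 2]].
All simple roots have the same length, so the diagram is simply laced. The associated Dynkin diagram is a chain of 5 nodes with one extra node attached to the third node from one end (E_6), so the type is E_6.

type E_6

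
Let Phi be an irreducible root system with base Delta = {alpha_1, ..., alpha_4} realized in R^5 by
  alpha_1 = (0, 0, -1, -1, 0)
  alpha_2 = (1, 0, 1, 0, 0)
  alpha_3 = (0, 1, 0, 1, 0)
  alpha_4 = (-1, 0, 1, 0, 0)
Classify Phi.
D4

Compute the Cartan integers a_ij = 2(alpha_i, alpha_j)/(alpha_j, alpha_j); the resulting 4x4 Cartan matrix is
[[2, -1, -1, -1], [-1, 2, 0, 0], [-1, 0, 2, 0], [-1, 0, 0, 2]].
All simple roots have the same length, so the diagram is simply laced. The associated Dynkin diagram is a chain of 2 nodes with a fork of two nodes at one end (D_4), so the type is D_4 (the algebra so(8)).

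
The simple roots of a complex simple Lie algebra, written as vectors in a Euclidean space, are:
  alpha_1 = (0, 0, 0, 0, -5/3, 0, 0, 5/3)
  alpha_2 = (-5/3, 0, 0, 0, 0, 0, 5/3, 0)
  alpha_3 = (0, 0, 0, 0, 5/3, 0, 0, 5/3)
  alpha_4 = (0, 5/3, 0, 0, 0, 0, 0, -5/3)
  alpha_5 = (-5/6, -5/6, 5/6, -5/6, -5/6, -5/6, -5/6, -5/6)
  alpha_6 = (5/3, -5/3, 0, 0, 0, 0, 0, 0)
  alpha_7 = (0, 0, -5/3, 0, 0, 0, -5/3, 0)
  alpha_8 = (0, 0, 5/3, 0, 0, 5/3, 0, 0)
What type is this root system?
Compute the Cartan integers a_ij = 2(alpha_i, alpha_j)/(alpha_j, alpha_j); the resulting 8x8 Cartan matrix is
[[2, 0, 0, -1, 0, 0, 0, 0], [0, 2, 0, 0, 0, -1, -1, 0], [0, 0, 2, -1, -1, 0, 0, 0], [-1, 0, -1, 2, 0, -1, 0, 0], [0, 0, -1, 0, 2, 0, 0, 0], [0, -1, 0, -1, 0, 2, 0, 0], [0, -1, 0, 0, 0, 0, 2, -1], [0, 0, 0, 0, 0, 0, -1, 2]].
All simple roots have the same length, so the diagram is simply laced. The associated Dynkin diagram is a chain of 7 nodes with one extra node attached to the third node from one end (E_8), so the type is E_8.

E8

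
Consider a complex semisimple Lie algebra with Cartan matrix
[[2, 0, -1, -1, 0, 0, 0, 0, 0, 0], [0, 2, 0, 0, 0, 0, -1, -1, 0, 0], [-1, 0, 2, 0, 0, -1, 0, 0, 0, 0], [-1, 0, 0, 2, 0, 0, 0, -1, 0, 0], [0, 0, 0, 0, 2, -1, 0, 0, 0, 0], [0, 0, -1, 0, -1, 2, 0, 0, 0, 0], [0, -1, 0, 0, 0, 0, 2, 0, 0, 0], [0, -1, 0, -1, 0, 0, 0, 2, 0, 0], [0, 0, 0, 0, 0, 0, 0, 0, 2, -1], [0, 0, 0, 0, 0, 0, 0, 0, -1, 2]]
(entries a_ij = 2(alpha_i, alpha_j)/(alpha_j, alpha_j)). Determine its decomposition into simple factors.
The diagram associated to this matrix has two connected components: the simple roots {alpha_9, alpha_10} form a chain of 2 nodes with single edges (A_2), and {alpha_1, alpha_2, alpha_3, alpha_4, alpha_5, alpha_6, alpha_7, alpha_8} form a chain of 8 nodes with single edges (A_8). A semisimple Lie algebra decomposes uniquely as the direct sum of simple ideals, one per connected component of its Dynkin diagram, so g ≅ A_2 ⊕ A_8 (dimension 8 + 80 = 88).

A_2 (sl(3)) + A_8 (sl(9))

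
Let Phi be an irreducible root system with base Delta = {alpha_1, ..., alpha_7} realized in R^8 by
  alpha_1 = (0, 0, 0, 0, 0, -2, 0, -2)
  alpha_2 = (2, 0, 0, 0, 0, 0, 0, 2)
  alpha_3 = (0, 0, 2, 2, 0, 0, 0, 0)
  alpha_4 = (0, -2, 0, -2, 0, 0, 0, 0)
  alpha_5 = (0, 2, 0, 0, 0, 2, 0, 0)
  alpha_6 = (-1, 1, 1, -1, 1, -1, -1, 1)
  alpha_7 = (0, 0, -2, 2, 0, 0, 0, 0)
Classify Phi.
E_7

Compute the Cartan integers a_ij = 2(alpha_i, alpha_j)/(alpha_j, alpha_j); the resulting 7x7 Cartan matrix is
[[2, -1, 0, 0, -1, 0, 0], [-1, 2, 0, 0, 0, 0, 0], [0, 0, 2, -1, 0, 0, 0], [0, 0, -1, 2, -1, 0, -1], [-1, 0, 0, -1, 2, 0, 0], [0, 0, 0, 0, 0, 2, -1], [0, 0, 0, -1, 0, -1, 2]].
All simple roots have the same length, so the diagram is simply laced. The associated Dynkin diagram is a chain of 6 nodes with one extra node attached to the third node from one end (E_7), so the type is E_7.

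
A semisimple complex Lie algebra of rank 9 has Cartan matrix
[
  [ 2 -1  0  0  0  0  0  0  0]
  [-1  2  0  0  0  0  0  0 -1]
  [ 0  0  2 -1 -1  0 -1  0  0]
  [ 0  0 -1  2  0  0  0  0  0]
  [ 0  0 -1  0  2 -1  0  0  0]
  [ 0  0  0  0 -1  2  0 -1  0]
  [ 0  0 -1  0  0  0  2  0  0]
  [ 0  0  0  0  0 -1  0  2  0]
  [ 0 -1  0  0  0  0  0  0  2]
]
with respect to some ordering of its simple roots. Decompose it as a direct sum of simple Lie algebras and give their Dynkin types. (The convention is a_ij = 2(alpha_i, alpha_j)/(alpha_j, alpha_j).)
type A_3 ⊕ type D_6

The diagram associated to this matrix has two connected components: the simple roots {alpha_1, alpha_2, alpha_9} form a chain of 3 nodes with single edges (A_3), and {alpha_3, alpha_4, alpha_5, alpha_6, alpha_7, alpha_8} form a chain of 4 nodes with a fork of two nodes at one end (D_6). A semisimple Lie algebra decomposes uniquely as the direct sum of simple ideals, one per connected component of its Dynkin diagram, so g ≅ A_3 ⊕ D_6 (dimension 15 + 66 = 81).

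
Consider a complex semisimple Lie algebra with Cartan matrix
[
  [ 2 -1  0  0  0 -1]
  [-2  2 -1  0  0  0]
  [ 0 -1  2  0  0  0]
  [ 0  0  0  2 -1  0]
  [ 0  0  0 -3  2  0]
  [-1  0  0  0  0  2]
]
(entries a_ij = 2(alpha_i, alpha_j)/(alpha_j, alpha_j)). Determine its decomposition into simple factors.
F_4 + G_2

The diagram associated to this matrix has two connected components: the simple roots {alpha_1, alpha_2, alpha_3, alpha_6} form a chain of 4 nodes with a double edge between the middle two (F_4), and {alpha_4, alpha_5} form two nodes joined by a triple edge (G_2). A semisimple Lie algebra decomposes uniquely as the direct sum of simple ideals, one per connected component of its Dynkin diagram, so g ≅ F_4 ⊕ G_2 (dimension 52 + 14 = 66).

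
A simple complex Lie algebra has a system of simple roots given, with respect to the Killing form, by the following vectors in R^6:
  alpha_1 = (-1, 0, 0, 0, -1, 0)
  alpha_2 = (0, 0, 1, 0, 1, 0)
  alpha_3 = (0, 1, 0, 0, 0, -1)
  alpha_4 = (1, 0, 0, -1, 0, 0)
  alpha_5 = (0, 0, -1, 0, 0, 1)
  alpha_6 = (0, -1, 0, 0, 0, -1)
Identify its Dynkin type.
D_6 (so(12))

Compute the Cartan integers a_ij = 2(alpha_i, alpha_j)/(alpha_j, alpha_j); the resulting 6x6 Cartan matrix is
[[2, -1, 0, -1, 0, 0], [-1, 2, 0, 0, -1, 0], [0, 0, 2, 0, -1, 0], [-1, 0, 0, 2, 0, 0], [0, -1, -1, 0, 2, -1], [0, 0, 0, 0, -1, 2]].
All simple roots have the same length, so the diagram is simply laced. The associated Dynkin diagram is a chain of 4 nodes with a fork of two nodes at one end (D_6), so the type is D_6 (the algebra so(12)).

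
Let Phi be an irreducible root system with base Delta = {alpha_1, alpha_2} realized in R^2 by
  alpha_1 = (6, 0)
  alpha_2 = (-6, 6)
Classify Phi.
B_2

Compute the Cartan integers a_ij = 2(alpha_i, alpha_j)/(alpha_j, alpha_j); the resulting 2x2 Cartan matrix is
[[2, -1], [-2, 2]].
The roots have two lengths (squared-length ratio 2:1); the short ones are alpha_{1}. The associated Dynkin diagram is a chain of 2 nodes with a double edge at one end; the terminal node there is the unique short simple root (B_2), so the type is B_2 (the algebra so(5)).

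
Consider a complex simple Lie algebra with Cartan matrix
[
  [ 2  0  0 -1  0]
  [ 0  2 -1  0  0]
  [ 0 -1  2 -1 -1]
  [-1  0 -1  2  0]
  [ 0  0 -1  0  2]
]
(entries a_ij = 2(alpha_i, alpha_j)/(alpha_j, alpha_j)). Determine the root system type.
The matrix has rank 5 with 2's on the diagonal. Reading the off-diagonal entries as Dynkin edges (a single edge where a_ij = a_ji = -1; a double or triple edge where a_ij * a_ji = 2 or 3), the diagram is a chain of 3 nodes with a fork of two nodes at one end (D_5). One simple-root ordering that puts it in standard form is (alpha_1, alpha_4, alpha_3, alpha_5, alpha_2). So the algebra is type D_5, i.e. so(10).

type D_5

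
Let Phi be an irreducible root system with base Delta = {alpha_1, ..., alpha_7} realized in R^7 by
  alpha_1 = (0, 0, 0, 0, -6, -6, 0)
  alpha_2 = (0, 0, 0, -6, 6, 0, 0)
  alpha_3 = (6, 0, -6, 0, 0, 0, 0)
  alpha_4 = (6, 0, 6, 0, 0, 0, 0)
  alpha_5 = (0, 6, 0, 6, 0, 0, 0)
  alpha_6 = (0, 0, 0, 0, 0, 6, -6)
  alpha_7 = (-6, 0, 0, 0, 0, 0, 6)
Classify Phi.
Compute the Cartan integers a_ij = 2(alpha_i, alpha_j)/(alpha_j, alpha_j); the resulting 7x7 Cartan matrix is
[[2, -1, 0, 0, 0, -1, 0], [-1, 2, 0, 0, -1, 0, 0], [0, 0, 2, 0, 0, 0, -1], [0, 0, 0, 2, 0, 0, -1], [0, -1, 0, 0, 2, 0, 0], [-1, 0, 0, 0, 0, 2, -1], [0, 0, -1, -1, 0, -1, 2]].
All simple roots have the same length, so the diagram is simply laced. The associated Dynkin diagram is a chain of 5 nodes with a fork of two nodes at one end (D_7), so the type is D_7 (the algebra so(14)).

type D_7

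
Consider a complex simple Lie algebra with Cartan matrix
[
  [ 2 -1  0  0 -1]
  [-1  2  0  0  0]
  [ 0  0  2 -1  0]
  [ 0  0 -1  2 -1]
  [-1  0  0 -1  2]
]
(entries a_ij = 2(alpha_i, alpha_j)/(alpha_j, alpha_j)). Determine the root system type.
A_5

The matrix has rank 5 with 2's on the diagonal. Reading the off-diagonal entries as Dynkin edges (a single edge where a_ij = a_ji = -1; a double or triple edge where a_ij * a_ji = 2 or 3), the diagram is a chain of 5 nodes with single edges (A_5). One simple-root ordering that puts it in standard form is (alpha_3, alpha_4, alpha_5, alpha_1, alpha_2). So the algebra is type A_5, i.e. sl(6).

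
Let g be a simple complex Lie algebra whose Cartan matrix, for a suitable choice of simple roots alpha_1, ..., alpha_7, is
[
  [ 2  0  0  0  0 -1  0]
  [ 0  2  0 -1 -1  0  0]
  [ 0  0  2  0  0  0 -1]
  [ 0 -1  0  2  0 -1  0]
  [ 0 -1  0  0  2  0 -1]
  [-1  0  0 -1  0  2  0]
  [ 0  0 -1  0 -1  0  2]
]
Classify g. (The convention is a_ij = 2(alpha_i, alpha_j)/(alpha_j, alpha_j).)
A_7 (sl(8))

The matrix has rank 7 with 2's on the diagonal. Reading the off-diagonal entries as Dynkin edges (a single edge where a_ij = a_ji = -1; a double or triple edge where a_ij * a_ji = 2 or 3), the diagram is a chain of 7 nodes with single edges (A_7). One simple-root ordering that puts it in standard form is (alpha_3, alpha_7, alpha_5, alpha_2, alpha_4, alpha_6, alpha_1). So the algebra is type A_7, i.e. sl(8).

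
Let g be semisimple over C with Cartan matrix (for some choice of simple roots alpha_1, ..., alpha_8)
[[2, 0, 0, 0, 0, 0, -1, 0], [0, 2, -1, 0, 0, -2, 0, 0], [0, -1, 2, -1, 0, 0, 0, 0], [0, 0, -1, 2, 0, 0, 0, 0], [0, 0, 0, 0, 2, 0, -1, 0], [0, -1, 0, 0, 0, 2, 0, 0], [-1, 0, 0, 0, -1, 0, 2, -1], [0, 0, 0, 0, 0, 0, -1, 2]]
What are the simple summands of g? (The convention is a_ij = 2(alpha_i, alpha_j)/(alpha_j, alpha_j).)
The diagram associated to this matrix has two connected components: the simple roots {alpha_2, alpha_3, alpha_4, alpha_6} form a chain of 4 nodes with a double edge at one end; the terminal node there is the unique short simple root (B_4), and {alpha_1, alpha_5, alpha_7, alpha_8} form a chain of 2 nodes with a fork of two nodes at one end (D_4). A semisimple Lie algebra decomposes uniquely as the direct sum of simple ideals, one per connected component of its Dynkin diagram, so g ≅ B_4 ⊕ D_4 (dimension 36 + 28 = 64).

B_4 (so(9)) ⊕ D_4 (so(8))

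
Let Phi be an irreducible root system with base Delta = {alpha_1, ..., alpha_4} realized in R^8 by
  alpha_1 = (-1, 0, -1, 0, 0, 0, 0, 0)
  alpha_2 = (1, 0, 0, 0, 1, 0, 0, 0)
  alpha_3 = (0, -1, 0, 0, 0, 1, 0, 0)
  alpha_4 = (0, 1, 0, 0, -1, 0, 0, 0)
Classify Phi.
Compute the Cartan integers a_ij = 2(alpha_i, alpha_j)/(alpha_j, alpha_j); the resulting 4x4 Cartan matrix is
[[2, -1, 0, 0], [-1, 2, 0, -1], [0, 0, 2, -1], [0, -1, -1, 2]].
All simple roots have the same length, so the diagram is simply laced. The associated Dynkin diagram is a chain of 4 nodes with single edges (A_4), so the type is A_4 (the algebra sl(5)).

A_4 (sl(5))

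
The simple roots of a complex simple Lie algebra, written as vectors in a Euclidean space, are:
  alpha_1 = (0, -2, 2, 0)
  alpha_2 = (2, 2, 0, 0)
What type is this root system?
A_2 (sl(3))

Compute the Cartan integers a_ij = 2(alpha_i, alpha_j)/(alpha_j, alpha_j); the resulting 2x2 Cartan matrix is
[[2, -1], [-1, 2]].
All simple roots have the same length, so the diagram is simply laced. The associated Dynkin diagram is a chain of 2 nodes with single edges (A_2), so the type is A_2 (the algebra sl(3)).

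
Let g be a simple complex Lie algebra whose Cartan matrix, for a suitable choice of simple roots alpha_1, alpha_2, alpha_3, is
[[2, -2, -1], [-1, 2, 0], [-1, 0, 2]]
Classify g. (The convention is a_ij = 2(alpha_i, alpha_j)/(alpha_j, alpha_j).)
B_3

The matrix has rank 3 with 2's on the diagonal. Reading the off-diagonal entries as Dynkin edges (a single edge where a_ij = a_ji = -1; a double or triple edge where a_ij * a_ji = 2 or 3), the diagram is a chain of 3 nodes with a double edge at one end; the terminal node there is the unique short simple root (B_3). One simple-root ordering that puts it in standard form is (alpha_3, alpha_1, alpha_2). So the algebra is type B_3, i.e. so(7).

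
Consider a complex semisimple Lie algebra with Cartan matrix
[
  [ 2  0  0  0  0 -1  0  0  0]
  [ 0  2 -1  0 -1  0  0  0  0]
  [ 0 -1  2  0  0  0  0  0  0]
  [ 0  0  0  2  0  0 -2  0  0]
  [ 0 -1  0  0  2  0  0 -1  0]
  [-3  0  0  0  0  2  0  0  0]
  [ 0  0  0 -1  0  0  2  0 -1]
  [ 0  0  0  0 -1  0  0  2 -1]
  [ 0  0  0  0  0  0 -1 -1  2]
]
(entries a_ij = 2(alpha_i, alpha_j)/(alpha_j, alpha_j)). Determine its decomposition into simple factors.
C_7 + G_2

The diagram associated to this matrix has two connected components: the simple roots {alpha_2, alpha_3, alpha_4, alpha_5, alpha_7, alpha_8, alpha_9} form a chain of 7 nodes with a double edge at one end; the terminal node there is the unique long simple root (C_7), and {alpha_1, alpha_6} form two nodes joined by a triple edge (G_2). A semisimple Lie algebra decomposes uniquely as the direct sum of simple ideals, one per connected component of its Dynkin diagram, so g ≅ C_7 ⊕ G_2 (dimension 105 + 14 = 119).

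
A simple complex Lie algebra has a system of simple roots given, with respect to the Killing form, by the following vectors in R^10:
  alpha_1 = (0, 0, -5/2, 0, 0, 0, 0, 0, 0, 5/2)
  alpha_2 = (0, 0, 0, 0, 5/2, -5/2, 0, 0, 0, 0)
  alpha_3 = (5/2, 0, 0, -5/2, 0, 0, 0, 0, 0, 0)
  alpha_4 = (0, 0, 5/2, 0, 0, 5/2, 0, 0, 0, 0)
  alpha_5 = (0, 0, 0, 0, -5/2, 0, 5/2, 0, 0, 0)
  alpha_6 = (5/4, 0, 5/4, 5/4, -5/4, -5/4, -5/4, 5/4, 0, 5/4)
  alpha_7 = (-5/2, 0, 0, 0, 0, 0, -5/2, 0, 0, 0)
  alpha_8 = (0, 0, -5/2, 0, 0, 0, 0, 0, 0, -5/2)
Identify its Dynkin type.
E8

Compute the Cartan integers a_ij = 2(alpha_i, alpha_j)/(alpha_j, alpha_j); the resulting 8x8 Cartan matrix is
[[2, 0, 0, -1, 0, 0, 0, 0], [0, 2, 0, -1, -1, 0, 0, 0], [0, 0, 2, 0, 0, 0, -1, 0], [-1, -1, 0, 2, 0, 0, 0, -1], [0, -1, 0, 0, 2, 0, -1, 0], [0, 0, 0, 0, 0, 2, 0, -1], [0, 0, -1, 0, -1, 0, 2, 0], [0, 0, 0, -1, 0, -1, 0, 2]].
All simple roots have the same length, so the diagram is simply laced. The associated Dynkin diagram is a chain of 7 nodes with one extra node attached to the third node from one end (E_8), so the type is E_8.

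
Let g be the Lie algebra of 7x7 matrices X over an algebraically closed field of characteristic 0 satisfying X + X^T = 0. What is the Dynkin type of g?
B_3

This is so(7) with 7 odd, which has dimension 7(7-1)/2 = 21 and rank (7-1)/2 = 3. In the classification of classical Lie algebras, the orthogonal algebra so(2n+1) in an odd number of variables has type B_n; here n = 3, so the Dynkin diagram is a chain of 3 nodes with a double edge at one end; the terminal node there is the unique short simple root (B_3). Hence the type is B_3.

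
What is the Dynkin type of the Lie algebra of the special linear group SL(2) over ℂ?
type A_1

This is sl(2), which has dimension 2^2 - 1 = 3 and rank 2 - 1 = 1 (a Cartan subalgebra is the diagonal traceless matrices). In the classification of classical Lie algebras, the special linear algebra sl(n+1) has type A_n; here n = 1, so the Dynkin diagram is a chain of 1 nodes with single edges (A_1). Hence the type is A_1.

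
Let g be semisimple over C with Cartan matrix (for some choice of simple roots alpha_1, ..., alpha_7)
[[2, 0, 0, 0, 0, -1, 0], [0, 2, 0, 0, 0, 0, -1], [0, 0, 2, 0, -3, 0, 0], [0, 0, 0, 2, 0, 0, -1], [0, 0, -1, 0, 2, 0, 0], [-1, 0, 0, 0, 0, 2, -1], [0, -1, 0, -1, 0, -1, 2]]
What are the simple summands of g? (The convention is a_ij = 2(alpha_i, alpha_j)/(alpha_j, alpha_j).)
D5 ⊕ G2

The diagram associated to this matrix has two connected components: the simple roots {alpha_1, alpha_2, alpha_4, alpha_6, alpha_7} form a chain of 3 nodes with a fork of two nodes at one end (D_5), and {alpha_3, alpha_5} form two nodes joined by a triple edge (G_2). A semisimple Lie algebra decomposes uniquely as the direct sum of simple ideals, one per connected component of its Dynkin diagram, so g ≅ D_5 ⊕ G_2 (dimension 45 + 14 = 59).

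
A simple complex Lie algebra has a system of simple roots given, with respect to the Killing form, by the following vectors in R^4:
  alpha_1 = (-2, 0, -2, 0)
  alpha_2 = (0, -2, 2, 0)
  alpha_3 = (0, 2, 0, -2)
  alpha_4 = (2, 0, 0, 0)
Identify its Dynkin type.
Compute the Cartan integers a_ij = 2(alpha_i, alpha_j)/(alpha_j, alpha_j); the resulting 4x4 Cartan matrix is
[[2, -1, 0, -2], [-1, 2, -1, 0], [0, -1, 2, 0], [-1, 0, 0, 2]].
The roots have two lengths (squared-length ratio 2:1); the short ones are alpha_{4}. The associated Dynkin diagram is a chain of 4 nodes with a double edge at one end; the terminal node there is the unique short simple root (B_4), so the type is B_4 (the algebra so(9)).

B4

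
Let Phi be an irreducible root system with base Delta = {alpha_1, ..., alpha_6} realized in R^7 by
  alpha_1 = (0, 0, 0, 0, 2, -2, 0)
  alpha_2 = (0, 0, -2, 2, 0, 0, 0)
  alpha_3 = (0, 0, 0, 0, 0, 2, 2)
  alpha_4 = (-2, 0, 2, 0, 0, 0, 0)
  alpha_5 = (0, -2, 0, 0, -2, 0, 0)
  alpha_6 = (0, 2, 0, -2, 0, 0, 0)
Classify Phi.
A_6

Compute the Cartan integers a_ij = 2(alpha_i, alpha_j)/(alpha_j, alpha_j); the resulting 6x6 Cartan matrix is
[[2, 0, -1, 0, -1, 0], [0, 2, 0, -1, 0, -1], [-1, 0, 2, 0, 0, 0], [0, -1, 0, 2, 0, 0], [-1, 0, 0, 0, 2, -1], [0, -1, 0, 0, -1, 2]].
All simple roots have the same length, so the diagram is simply laced. The associated Dynkin diagram is a chain of 6 nodes with single edges (A_6), so the type is A_6 (the algebra sl(7)).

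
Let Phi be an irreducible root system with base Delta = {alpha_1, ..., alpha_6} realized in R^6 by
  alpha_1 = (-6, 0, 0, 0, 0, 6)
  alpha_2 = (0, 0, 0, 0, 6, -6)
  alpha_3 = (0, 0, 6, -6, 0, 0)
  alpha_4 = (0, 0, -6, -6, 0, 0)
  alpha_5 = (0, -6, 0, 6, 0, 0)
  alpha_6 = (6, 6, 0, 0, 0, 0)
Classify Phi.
Compute the Cartan integers a_ij = 2(alpha_i, alpha_j)/(alpha_j, alpha_j); the resulting 6x6 Cartan matrix is
[[2, -1, 0, 0, 0, -1], [-1, 2, 0, 0, 0, 0], [0, 0, 2, 0, -1, 0], [0, 0, 0, 2, -1, 0], [0, 0, -1, -1, 2, -1], [-1, 0, 0, 0, -1, 2]].
All simple roots have the same length, so the diagram is simply laced. The associated Dynkin diagram is a chain of 4 nodes with a fork of two nodes at one end (D_6), so the type is D_6 (the algebra so(12)).

D6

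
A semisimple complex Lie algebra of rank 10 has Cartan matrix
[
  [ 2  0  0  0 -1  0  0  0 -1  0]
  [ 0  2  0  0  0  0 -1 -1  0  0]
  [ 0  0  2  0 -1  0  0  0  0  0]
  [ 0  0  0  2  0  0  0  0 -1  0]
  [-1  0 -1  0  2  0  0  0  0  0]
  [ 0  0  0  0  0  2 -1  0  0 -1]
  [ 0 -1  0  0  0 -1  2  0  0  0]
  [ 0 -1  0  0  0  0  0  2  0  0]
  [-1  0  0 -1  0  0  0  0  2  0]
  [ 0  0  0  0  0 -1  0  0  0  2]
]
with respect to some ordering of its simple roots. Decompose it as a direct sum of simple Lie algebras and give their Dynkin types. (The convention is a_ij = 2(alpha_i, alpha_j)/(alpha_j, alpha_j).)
The diagram associated to this matrix has two connected components: the simple roots {alpha_2, alpha_6, alpha_7, alpha_8, alpha_10} form a chain of 5 nodes with single edges (A_5), and {alpha_1, alpha_3, alpha_4, alpha_5, alpha_9} form a chain of 5 nodes with single edges (A_5). A semisimple Lie algebra decomposes uniquely as the direct sum of simple ideals, one per connected component of its Dynkin diagram, so g ≅ A_5 ⊕ A_5 (dimension 35 + 35 = 70).

A5 + A5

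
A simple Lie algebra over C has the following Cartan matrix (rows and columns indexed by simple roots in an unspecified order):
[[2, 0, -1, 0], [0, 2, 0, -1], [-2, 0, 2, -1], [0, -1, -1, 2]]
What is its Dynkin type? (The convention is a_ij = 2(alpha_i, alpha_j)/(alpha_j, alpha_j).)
type B_4

The matrix has rank 4 with 2's on the diagonal. Reading the off-diagonal entries as Dynkin edges (a single edge where a_ij = a_ji = -1; a double or triple edge where a_ij * a_ji = 2 or 3), the diagram is a chain of 4 nodes with a double edge at one end; the terminal node there is the unique short simple root (B_4). One simple-root ordering that puts it in standard form is (alpha_2, alpha_4, alpha_3, alpha_1). So the algebra is type B_4, i.e. so(9).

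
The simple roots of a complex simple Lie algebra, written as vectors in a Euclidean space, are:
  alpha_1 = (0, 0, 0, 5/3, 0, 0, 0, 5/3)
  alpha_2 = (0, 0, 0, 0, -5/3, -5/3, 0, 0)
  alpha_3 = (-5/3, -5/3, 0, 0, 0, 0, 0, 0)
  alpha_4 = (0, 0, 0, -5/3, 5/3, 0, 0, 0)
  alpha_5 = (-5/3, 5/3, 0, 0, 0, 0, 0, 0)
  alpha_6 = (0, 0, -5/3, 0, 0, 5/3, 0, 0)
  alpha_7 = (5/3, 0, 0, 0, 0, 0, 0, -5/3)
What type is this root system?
D7

Compute the Cartan integers a_ij = 2(alpha_i, alpha_j)/(alpha_j, alpha_j); the resulting 7x7 Cartan matrix is
[[2, 0, 0, -1, 0, 0, -1], [0, 2, 0, -1, 0, -1, 0], [0, 0, 2, 0, 0, 0, -1], [-1, -1, 0, 2, 0, 0, 0], [0, 0, 0, 0, 2, 0, -1], [0, -1, 0, 0, 0, 2, 0], [-1, 0, -1, 0, -1, 0, 2]].
All simple roots have the same length, so the diagram is simply laced. The associated Dynkin diagram is a chain of 5 nodes with a fork of two nodes at one end (D_7), so the type is D_7 (the algebra so(14)).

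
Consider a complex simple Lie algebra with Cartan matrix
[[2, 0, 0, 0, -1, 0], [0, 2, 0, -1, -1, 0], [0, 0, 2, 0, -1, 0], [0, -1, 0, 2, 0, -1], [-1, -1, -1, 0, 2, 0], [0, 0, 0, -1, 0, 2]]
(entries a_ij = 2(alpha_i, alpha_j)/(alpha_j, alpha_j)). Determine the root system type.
D_6 (so(12))

The matrix has rank 6 with 2's on the diagonal. Reading the off-diagonal entries as Dynkin edges (a single edge where a_ij = a_ji = -1; a double or triple edge where a_ij * a_ji = 2 or 3), the diagram is a chain of 4 nodes with a fork of two nodes at one end (D_6). One simple-root ordering that puts it in standard form is (alpha_6, alpha_4, alpha_2, alpha_5, alpha_3, alpha_1). So the algebra is type D_6, i.e. so(12).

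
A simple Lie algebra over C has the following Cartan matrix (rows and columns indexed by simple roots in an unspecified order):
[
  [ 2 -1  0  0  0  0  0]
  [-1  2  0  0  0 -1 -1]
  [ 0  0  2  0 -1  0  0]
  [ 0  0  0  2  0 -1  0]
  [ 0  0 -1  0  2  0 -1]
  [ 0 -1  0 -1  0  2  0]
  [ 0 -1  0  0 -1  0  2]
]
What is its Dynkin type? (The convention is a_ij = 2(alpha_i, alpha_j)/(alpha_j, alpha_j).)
The matrix has rank 7 with 2's on the diagonal. Reading the off-diagonal entries as Dynkin edges (a single edge where a_ij = a_ji = -1; a double or triple edge where a_ij * a_ji = 2 or 3), the diagram is a chain of 6 nodes with one extra node attached to the third node from one end (E_7). One simple-root ordering that puts it in standard form is (alpha_4, alpha_1, alpha_6, alpha_2, alpha_7, alpha_5, alpha_3). So the algebra is type E_7.

E_7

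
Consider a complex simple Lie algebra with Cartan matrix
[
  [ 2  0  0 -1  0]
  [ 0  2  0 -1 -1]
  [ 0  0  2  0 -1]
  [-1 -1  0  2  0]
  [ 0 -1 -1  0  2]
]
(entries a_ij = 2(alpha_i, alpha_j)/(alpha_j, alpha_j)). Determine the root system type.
type A_5

The matrix has rank 5 with 2's on the diagonal. Reading the off-diagonal entries as Dynkin edges (a single edge where a_ij = a_ji = -1; a double or triple edge where a_ij * a_ji = 2 or 3), the diagram is a chain of 5 nodes with single edges (A_5). One simple-root ordering that puts it in standard form is (alpha_1, alpha_4, alpha_2, alpha_5, alpha_3). So the algebra is type A_5, i.e. sl(6).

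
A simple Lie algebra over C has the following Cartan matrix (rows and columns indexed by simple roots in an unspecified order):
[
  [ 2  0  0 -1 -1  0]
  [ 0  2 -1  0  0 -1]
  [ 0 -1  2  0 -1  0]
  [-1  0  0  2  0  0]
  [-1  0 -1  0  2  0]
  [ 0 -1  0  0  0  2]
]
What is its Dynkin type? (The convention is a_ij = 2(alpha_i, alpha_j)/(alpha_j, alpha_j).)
The matrix has rank 6 with 2's on the diagonal. Reading the off-diagonal entries as Dynkin edges (a single edge where a_ij = a_ji = -1; a double or triple edge where a_ij * a_ji = 2 or 3), the diagram is a chain of 6 nodes with single edges (A_6). One simple-root ordering that puts it in standard form is (alpha_4, alpha_1, alpha_5, alpha_3, alpha_2, alpha_6). So the algebra is type A_6, i.e. sl(7).

A_6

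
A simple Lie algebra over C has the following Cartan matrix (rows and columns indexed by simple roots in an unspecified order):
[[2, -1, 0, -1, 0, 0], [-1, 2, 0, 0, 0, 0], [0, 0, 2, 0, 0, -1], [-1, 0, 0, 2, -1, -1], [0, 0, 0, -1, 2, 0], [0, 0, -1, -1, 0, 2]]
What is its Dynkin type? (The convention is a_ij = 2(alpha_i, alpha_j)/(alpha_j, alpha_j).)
The matrix has rank 6 with 2's on the diagonal. Reading the off-diagonal entries as Dynkin edges (a single edge where a_ij = a_ji = -1; a double or triple edge where a_ij * a_ji = 2 or 3), the diagram is a chain of 5 nodes with one extra node attached to the third node from one end (E_6). One simple-root ordering that puts it in standard form is (alpha_3, alpha_5, alpha_6, alpha_4, alpha_1, alpha_2). So the algebra is type E_6.

type E_6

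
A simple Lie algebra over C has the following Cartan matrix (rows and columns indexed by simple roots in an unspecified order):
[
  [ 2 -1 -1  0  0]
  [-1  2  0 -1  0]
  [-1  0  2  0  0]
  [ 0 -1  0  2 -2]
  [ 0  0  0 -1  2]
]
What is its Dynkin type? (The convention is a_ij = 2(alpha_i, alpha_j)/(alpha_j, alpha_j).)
type B_5

The matrix has rank 5 with 2's on the diagonal. Reading the off-diagonal entries as Dynkin edges (a single edge where a_ij = a_ji = -1; a double or triple edge where a_ij * a_ji = 2 or 3), the diagram is a chain of 5 nodes with a double edge at one end; the terminal node there is the unique short simple root (B_5). One simple-root ordering that puts it in standard form is (alpha_3, alpha_1, alpha_2, alpha_4, alpha_5). So the algebra is type B_5, i.e. so(11).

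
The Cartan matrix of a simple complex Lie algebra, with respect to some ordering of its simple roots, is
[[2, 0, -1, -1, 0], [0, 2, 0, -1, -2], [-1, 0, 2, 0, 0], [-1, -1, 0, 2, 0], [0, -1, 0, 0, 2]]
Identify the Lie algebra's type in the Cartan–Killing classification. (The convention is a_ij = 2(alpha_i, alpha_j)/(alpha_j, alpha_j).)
The matrix has rank 5 with 2's on the diagonal. Reading the off-diagonal entries as Dynkin edges (a single edge where a_ij = a_ji = -1; a double or triple edge where a_ij * a_ji = 2 or 3), the diagram is a chain of 5 nodes with a double edge at one end; the terminal node there is the unique short simple root (B_5). One simple-root ordering that puts it in standard form is (alpha_3, alpha_1, alpha_4, alpha_2, alpha_5). So the algebra is type B_5, i.e. so(11).

type B_5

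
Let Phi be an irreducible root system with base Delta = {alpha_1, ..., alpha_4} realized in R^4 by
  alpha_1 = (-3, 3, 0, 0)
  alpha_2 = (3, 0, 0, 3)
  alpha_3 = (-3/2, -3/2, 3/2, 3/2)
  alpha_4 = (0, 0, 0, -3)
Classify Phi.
F4

Compute the Cartan integers a_ij = 2(alpha_i, alpha_j)/(alpha_j, alpha_j); the resulting 4x4 Cartan matrix is
[[2, -1, 0, 0], [-1, 2, 0, -2], [0, 0, 2, -1], [0, -1, -1, 2]].
The roots have two lengths (squared-length ratio 2:1); the short ones are alpha_{3,4}. The associated Dynkin diagram is a chain of 4 nodes with a double edge between the middle two (F_4), so the type is F_4.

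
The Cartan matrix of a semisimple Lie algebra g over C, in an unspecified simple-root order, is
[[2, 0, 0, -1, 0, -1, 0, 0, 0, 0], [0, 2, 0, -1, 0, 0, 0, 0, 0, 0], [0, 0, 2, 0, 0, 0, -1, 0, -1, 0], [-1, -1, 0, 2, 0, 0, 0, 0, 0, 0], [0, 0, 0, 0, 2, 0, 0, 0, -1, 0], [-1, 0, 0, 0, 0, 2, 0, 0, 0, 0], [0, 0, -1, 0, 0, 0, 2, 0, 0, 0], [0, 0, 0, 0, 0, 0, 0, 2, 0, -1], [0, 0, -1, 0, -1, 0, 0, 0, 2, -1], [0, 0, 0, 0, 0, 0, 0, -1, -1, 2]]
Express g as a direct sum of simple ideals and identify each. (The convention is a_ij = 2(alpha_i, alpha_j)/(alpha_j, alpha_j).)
The diagram associated to this matrix has two connected components: the simple roots {alpha_1, alpha_2, alpha_4, alpha_6} form a chain of 4 nodes with single edges (A_4), and {alpha_3, alpha_5, alpha_7, alpha_8, alpha_9, alpha_10} form a chain of 5 nodes with one extra node attached to the third node from one end (E_6). A semisimple Lie algebra decomposes uniquely as the direct sum of simple ideals, one per connected component of its Dynkin diagram, so g ≅ A_4 ⊕ E_6 (dimension 24 + 78 = 102).

type A_4 + type E_6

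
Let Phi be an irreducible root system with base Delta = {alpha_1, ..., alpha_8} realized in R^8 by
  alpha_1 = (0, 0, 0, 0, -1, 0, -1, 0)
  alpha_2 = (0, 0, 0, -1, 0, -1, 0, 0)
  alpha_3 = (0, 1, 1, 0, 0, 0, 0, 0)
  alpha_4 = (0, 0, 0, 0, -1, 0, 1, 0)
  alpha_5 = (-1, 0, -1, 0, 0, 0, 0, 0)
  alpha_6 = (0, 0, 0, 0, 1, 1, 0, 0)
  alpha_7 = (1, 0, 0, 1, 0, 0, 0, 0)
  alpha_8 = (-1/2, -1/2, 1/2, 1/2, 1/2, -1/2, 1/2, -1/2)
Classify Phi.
E_8

Compute the Cartan integers a_ij = 2(alpha_i, alpha_j)/(alpha_j, alpha_j); the resulting 8x8 Cartan matrix is
[[2, 0, 0, 0, 0, -1, 0, -1], [0, 2, 0, 0, 0, -1, -1, 0], [0, 0, 2, 0, -1, 0, 0, 0], [0, 0, 0, 2, 0, -1, 0, 0], [0, 0, -1, 0, 2, 0, -1, 0], [-1, -1, 0, -1, 0, 2, 0, 0], [0, -1, 0, 0, -1, 0, 2, 0], [-1, 0, 0, 0, 0, 0, 0, 2]].
All simple roots have the same length, so the diagram is simply laced. The associated Dynkin diagram is a chain of 7 nodes with one extra node attached to the third node from one end (E_8), so the type is E_8.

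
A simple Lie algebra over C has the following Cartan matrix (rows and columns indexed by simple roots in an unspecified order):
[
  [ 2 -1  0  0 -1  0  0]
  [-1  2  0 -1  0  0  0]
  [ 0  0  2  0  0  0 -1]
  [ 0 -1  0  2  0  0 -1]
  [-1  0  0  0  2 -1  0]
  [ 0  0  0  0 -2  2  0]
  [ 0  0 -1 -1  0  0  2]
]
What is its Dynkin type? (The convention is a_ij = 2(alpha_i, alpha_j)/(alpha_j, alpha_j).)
The matrix has rank 7 with 2's on the diagonal. Reading the off-diagonal entries as Dynkin edges (a single edge where a_ij = a_ji = -1; a double or triple edge where a_ij * a_ji = 2 or 3), the diagram is a chain of 7 nodes with a double edge at one end; the terminal node there is the unique long simple root (C_7). One simple-root ordering that puts it in standard form is (alpha_3, alpha_7, alpha_4, alpha_2, alpha_1, alpha_5, alpha_6). So the algebra is type C_7, i.e. sp(14).

C_7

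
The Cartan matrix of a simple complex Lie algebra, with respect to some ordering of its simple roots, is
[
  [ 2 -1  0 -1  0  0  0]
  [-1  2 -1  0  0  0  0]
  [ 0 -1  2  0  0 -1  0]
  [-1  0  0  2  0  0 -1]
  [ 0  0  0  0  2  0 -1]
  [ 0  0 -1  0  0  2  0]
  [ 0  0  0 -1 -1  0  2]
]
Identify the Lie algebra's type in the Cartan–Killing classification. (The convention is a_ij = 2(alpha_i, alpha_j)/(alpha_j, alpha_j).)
type A_7

The matrix has rank 7 with 2's on the diagonal. Reading the off-diagonal entries as Dynkin edges (a single edge where a_ij = a_ji = -1; a double or triple edge where a_ij * a_ji = 2 or 3), the diagram is a chain of 7 nodes with single edges (A_7). One simple-root ordering that puts it in standard form is (alpha_5, alpha_7, alpha_4, alpha_1, alpha_2, alpha_3, alpha_6). So the algebra is type A_7, i.e. sl(8).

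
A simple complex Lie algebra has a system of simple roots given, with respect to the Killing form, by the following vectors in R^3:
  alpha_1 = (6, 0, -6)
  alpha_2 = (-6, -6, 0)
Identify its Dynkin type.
A2

Compute the Cartan integers a_ij = 2(alpha_i, alpha_j)/(alpha_j, alpha_j); the resulting 2x2 Cartan matrix is
[[2, -1], [-1, 2]].
All simple roots have the same length, so the diagram is simply laced. The associated Dynkin diagram is a chain of 2 nodes with single edges (A_2), so the type is A_2 (the algebra sl(3)).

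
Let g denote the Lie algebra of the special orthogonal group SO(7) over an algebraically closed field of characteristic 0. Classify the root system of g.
B3

This is so(7) with 7 odd, which has dimension 7(7-1)/2 = 21 and rank (7-1)/2 = 3. In the classification of classical Lie algebras, the orthogonal algebra so(2n+1) in an odd number of variables has type B_n; here n = 3, so the Dynkin diagram is a chain of 3 nodes with a double edge at one end; the terminal node there is the unique short simple root (B_3). Hence the type is B_3.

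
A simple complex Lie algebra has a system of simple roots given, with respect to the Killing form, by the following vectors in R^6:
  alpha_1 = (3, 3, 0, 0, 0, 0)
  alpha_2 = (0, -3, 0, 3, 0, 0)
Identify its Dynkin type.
A2

Compute the Cartan integers a_ij = 2(alpha_i, alpha_j)/(alpha_j, alpha_j); the resulting 2x2 Cartan matrix is
[[2, -1], [-1, 2]].
All simple roots have the same length, so the diagram is simply laced. The associated Dynkin diagram is a chain of 2 nodes with single edges (A_2), so the type is A_2 (the algebra sl(3)).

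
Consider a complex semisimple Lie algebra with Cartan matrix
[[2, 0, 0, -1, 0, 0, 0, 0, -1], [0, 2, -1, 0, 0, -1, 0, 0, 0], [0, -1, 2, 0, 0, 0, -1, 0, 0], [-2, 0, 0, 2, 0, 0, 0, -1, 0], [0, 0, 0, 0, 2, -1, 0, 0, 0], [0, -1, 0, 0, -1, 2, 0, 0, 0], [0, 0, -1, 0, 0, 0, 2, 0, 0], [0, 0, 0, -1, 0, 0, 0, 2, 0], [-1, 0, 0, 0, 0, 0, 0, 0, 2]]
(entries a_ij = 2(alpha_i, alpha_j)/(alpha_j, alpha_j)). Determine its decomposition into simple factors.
The diagram associated to this matrix has two connected components: the simple roots {alpha_2, alpha_3, alpha_5, alpha_6, alpha_7} form a chain of 5 nodes with single edges (A_5), and {alpha_1, alpha_4, alpha_8, alpha_9} form a chain of 4 nodes with a double edge between the middle two (F_4). A semisimple Lie algebra decomposes uniquely as the direct sum of simple ideals, one per connected component of its Dynkin diagram, so g ≅ A_5 ⊕ F_4 (dimension 35 + 52 = 87).

A5 + F4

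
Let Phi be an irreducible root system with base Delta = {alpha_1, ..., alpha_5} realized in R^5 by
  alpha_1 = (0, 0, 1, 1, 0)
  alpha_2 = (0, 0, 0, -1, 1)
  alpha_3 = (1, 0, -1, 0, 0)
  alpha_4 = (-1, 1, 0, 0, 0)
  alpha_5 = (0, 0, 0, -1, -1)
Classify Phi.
Compute the Cartan integers a_ij = 2(alpha_i, alpha_j)/(alpha_j, alpha_j); the resulting 5x5 Cartan matrix is
[[2, -1, -1, 0, -1], [-1, 2, 0, 0, 0], [-1, 0, 2, -1, 0], [0, 0, -1, 2, 0], [-1, 0, 0, 0, 2]].
All simple roots have the same length, so the diagram is simply laced. The associated Dynkin diagram is a chain of 3 nodes with a fork of two nodes at one end (D_5), so the type is D_5 (the algebra so(10)).

D_5 (so(10))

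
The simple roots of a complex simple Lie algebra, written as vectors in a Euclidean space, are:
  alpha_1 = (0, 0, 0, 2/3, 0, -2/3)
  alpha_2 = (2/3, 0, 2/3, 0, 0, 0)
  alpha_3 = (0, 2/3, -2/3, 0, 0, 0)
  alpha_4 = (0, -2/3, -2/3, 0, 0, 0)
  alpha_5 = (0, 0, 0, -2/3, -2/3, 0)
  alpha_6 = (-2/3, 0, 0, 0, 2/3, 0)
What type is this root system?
D_6

Compute the Cartan integers a_ij = 2(alpha_i, alpha_j)/(alpha_j, alpha_j); the resulting 6x6 Cartan matrix is
[[2, 0, 0, 0, -1, 0], [0, 2, -1, -1, 0, -1], [0, -1, 2, 0, 0, 0], [0, -1, 0, 2, 0, 0], [-1, 0, 0, 0, 2, -1], [0, -1, 0, 0, -1, 2]].
All simple roots have the same length, so the diagram is simply laced. The associated Dynkin diagram is a chain of 4 nodes with a fork of two nodes at one end (D_6), so the type is D_6 (the algebra so(12)).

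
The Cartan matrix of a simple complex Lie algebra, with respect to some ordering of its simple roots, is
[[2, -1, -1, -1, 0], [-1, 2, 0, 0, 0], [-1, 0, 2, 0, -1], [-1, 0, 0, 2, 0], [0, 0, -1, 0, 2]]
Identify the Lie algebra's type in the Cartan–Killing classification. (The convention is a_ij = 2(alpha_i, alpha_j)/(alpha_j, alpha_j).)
The matrix has rank 5 with 2's on the diagonal. Reading the off-diagonal entries as Dynkin edges (a single edge where a_ij = a_ji = -1; a double or triple edge where a_ij * a_ji = 2 or 3), the diagram is a chain of 3 nodes with a fork of two nodes at one end (D_5). One simple-root ordering that puts it in standard form is (alpha_5, alpha_3, alpha_1, alpha_4, alpha_2). So the algebra is type D_5, i.e. so(10).

D5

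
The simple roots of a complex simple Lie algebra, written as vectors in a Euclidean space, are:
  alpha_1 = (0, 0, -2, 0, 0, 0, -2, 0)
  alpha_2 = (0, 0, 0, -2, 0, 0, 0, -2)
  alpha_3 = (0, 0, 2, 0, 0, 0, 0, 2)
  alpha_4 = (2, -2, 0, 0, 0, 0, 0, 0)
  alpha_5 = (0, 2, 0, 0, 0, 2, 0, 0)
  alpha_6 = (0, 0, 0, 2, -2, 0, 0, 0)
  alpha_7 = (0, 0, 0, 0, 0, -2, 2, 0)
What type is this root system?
A_7 (sl(8))

Compute the Cartan integers a_ij = 2(alpha_i, alpha_j)/(alpha_j, alpha_j); the resulting 7x7 Cartan matrix is
[[2, 0, -1, 0, 0, 0, -1], [0, 2, -1, 0, 0, -1, 0], [-1, -1, 2, 0, 0, 0, 0], [0, 0, 0, 2, -1, 0, 0], [0, 0, 0, -1, 2, 0, -1], [0, -1, 0, 0, 0, 2, 0], [-1, 0, 0, 0, -1, 0, 2]].
All simple roots have the same length, so the diagram is simply laced. The associated Dynkin diagram is a chain of 7 nodes with single edges (A_7), so the type is A_7 (the algebra sl(8)).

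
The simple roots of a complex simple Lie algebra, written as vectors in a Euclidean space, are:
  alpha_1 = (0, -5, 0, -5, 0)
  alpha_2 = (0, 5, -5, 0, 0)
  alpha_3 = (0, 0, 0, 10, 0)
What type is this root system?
C_3

Compute the Cartan integers a_ij = 2(alpha_i, alpha_j)/(alpha_j, alpha_j); the resulting 3x3 Cartan matrix is
[[2, -1, -1], [-1, 2, 0], [-2, 0, 2]].
The roots have two lengths (squared-length ratio 2:1); the short ones are alpha_{1,2}. The associated Dynkin diagram is a chain of 3 nodes with a double edge at one end; the terminal node there is the unique long simple root (C_3), so the type is C_3 (the algebra sp(6)).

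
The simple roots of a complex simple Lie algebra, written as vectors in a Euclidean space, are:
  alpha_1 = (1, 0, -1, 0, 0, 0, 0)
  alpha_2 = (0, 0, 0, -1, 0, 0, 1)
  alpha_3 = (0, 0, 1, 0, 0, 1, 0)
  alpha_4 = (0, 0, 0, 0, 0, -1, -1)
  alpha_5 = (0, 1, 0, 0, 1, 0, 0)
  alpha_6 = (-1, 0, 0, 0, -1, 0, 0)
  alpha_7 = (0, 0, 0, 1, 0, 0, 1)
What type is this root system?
Compute the Cartan integers a_ij = 2(alpha_i, alpha_j)/(alpha_j, alpha_j); the resulting 7x7 Cartan matrix is
[[2, 0, -1, 0, 0, -1, 0], [0, 2, 0, -1, 0, 0, 0], [-1, 0, 2, -1, 0, 0, 0], [0, -1, -1, 2, 0, 0, -1], [0, 0, 0, 0, 2, -1, 0], [-1, 0, 0, 0, -1, 2, 0], [0, 0, 0, -1, 0, 0, 2]].
All simple roots have the same length, so the diagram is simply laced. The associated Dynkin diagram is a chain of 5 nodes with a fork of two nodes at one end (D_7), so the type is D_7 (the algebra so(14)).

D_7 (so(14))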